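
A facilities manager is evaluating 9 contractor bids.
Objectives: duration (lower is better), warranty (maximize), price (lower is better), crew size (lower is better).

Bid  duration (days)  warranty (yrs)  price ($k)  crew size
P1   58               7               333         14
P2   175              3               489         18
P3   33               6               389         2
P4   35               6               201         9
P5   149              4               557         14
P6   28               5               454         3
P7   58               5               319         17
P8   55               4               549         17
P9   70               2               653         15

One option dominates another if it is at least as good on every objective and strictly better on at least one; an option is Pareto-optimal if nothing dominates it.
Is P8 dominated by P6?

P6 vs P8: duration 28≤55, warranty 5≥4, price 454≤549, crew size 3≤17 — P6 is at least as good on every objective with at least one strict improvement.

Yes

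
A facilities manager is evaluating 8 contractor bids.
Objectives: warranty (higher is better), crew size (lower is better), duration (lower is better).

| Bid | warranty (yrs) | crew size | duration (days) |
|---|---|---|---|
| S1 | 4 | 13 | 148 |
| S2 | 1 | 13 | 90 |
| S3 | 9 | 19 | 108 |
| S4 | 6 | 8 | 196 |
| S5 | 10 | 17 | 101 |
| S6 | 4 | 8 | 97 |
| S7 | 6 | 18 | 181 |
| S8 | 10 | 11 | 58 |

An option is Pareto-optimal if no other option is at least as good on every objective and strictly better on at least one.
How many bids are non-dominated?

3

S1: dominated by S6 (warranty 4≥4, crew size 8≤13, duration 97≤148).
S2: dominated by S8 (warranty 10≥1, crew size 11≤13, duration 58≤90).
S3: dominated by S5 (warranty 10≥9, crew size 17≤19, duration 101≤108).
S4: not dominated.
S5: dominated by S8 (warranty 10≥10, crew size 11≤17, duration 58≤101).
S6: not dominated.
S7: dominated by S5 (warranty 10≥6, crew size 17≤18, duration 101≤181).
S8: not dominated (best duration).
Pareto-optimal: S4, S6, S8 → 3.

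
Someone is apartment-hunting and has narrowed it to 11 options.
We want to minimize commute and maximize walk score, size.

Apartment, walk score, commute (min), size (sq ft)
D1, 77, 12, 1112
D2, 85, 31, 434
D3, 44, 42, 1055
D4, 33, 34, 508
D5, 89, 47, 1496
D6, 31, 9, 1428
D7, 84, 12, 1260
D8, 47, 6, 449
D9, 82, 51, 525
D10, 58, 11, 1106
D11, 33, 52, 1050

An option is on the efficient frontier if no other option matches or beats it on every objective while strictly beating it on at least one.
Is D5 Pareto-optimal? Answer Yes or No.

Yes

D1: worse on walk score (77 vs 89).
D2: worse on walk score (85 vs 89).
D3: worse on walk score (44 vs 89).
D4: worse on walk score (33 vs 89).
D6: worse on walk score (31 vs 89).
D7: worse on walk score (84 vs 89).
D8: worse on walk score (47 vs 89).
D9: worse on walk score (82 vs 89).
D10: worse on walk score (58 vs 89).
D11: worse on walk score (33 vs 89).
No option is at least as good as D5 on every objective and strictly better on one.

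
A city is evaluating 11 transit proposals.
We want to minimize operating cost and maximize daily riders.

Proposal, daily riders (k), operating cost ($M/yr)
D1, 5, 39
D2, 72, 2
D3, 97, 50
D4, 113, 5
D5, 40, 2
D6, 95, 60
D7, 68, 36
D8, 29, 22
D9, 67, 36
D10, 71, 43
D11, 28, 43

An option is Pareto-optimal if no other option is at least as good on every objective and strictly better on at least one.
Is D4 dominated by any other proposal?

No

D1: worse on daily riders (5 vs 113).
D2: worse on daily riders (72 vs 113).
D3: worse on daily riders (97 vs 113).
D5: worse on daily riders (40 vs 113).
D6: worse on daily riders (95 vs 113).
D7: worse on daily riders (68 vs 113).
D8: worse on daily riders (29 vs 113).
D9: worse on daily riders (67 vs 113).
D10: worse on daily riders (71 vs 113).
D11: worse on daily riders (28 vs 113).
No option is at least as good as D4 on every objective and strictly better on one.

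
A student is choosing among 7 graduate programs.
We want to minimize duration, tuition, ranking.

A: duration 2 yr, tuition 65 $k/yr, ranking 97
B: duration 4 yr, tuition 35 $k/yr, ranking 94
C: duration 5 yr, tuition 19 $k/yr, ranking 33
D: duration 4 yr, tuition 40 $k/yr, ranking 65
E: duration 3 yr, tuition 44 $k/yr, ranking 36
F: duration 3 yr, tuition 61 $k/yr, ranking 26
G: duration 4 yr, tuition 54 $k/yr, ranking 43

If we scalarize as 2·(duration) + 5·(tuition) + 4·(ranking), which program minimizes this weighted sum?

A: 2·2 + 5·65 + 4·97 = 717
B: 2·4 + 5·35 + 4·94 = 559
C: 2·5 + 5·19 + 4·33 = 237
D: 2·4 + 5·40 + 4·65 = 468
E: 2·3 + 5·44 + 4·36 = 370
F: 2·3 + 5·61 + 4·26 = 415
G: 2·4 + 5·54 + 4·43 = 450
Lowest: C at 237.

C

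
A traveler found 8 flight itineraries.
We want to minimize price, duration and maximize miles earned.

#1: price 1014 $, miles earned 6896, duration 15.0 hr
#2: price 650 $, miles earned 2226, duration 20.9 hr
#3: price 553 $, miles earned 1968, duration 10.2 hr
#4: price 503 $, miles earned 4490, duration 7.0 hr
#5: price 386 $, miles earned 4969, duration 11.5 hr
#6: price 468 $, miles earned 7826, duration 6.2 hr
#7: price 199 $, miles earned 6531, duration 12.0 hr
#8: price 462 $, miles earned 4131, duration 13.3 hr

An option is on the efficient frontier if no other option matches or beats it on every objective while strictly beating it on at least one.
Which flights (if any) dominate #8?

#5, #7

#5: price 386≤462, miles earned 4969≥4131, duration 11.5≤13.3 — dominates #8.
#7: price 199≤462, miles earned 6531≥4131, duration 12.0≤13.3 — dominates #8.
Others (#1, #2, #3, #4, #6) are each worse than #8 on at least one objective.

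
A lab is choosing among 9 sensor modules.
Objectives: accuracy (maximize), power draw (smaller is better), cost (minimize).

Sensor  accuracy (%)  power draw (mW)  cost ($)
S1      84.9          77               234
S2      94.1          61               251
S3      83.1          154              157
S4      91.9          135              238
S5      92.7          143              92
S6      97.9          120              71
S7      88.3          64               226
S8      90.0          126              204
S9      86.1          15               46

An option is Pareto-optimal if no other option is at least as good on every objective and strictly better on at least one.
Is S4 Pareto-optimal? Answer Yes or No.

S6 vs S4: accuracy 97.9≥91.9, power draw 120≤135, cost 71≤238 — S6 is at least as good on every objective and strictly better on at least one, so S6 dominates S4.

No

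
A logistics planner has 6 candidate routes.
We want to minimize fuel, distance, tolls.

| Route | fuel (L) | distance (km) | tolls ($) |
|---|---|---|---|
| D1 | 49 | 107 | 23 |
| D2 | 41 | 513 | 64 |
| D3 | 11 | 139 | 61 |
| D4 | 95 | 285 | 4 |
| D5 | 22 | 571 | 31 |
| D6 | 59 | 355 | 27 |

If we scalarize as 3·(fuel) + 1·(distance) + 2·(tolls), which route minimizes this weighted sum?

D3

D1: 3·49 + 1·107 + 2·23 = 300
D2: 3·41 + 1·513 + 2·64 = 764
D3: 3·11 + 1·139 + 2·61 = 294
D4: 3·95 + 1·285 + 2·4 = 578
D5: 3·22 + 1·571 + 2·31 = 699
D6: 3·59 + 1·355 + 2·27 = 586
Lowest: D3 at 294.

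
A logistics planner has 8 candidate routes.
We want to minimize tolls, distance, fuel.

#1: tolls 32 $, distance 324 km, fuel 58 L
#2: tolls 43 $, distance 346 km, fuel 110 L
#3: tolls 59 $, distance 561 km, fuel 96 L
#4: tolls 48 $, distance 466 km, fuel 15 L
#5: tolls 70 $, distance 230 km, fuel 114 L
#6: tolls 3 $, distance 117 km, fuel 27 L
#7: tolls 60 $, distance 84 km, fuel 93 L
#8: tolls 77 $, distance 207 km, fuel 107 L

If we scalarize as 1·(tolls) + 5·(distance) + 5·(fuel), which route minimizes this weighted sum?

#6

#1: 1·32 + 5·324 + 5·58 = 1942
#2: 1·43 + 5·346 + 5·110 = 2323
#3: 1·59 + 5·561 + 5·96 = 3344
#4: 1·48 + 5·466 + 5·15 = 2453
#5: 1·70 + 5·230 + 5·114 = 1790
#6: 1·3 + 5·117 + 5·27 = 723
#7: 1·60 + 5·84 + 5·93 = 945
#8: 1·77 + 5·207 + 5·107 = 1647
Lowest: #6 at 723.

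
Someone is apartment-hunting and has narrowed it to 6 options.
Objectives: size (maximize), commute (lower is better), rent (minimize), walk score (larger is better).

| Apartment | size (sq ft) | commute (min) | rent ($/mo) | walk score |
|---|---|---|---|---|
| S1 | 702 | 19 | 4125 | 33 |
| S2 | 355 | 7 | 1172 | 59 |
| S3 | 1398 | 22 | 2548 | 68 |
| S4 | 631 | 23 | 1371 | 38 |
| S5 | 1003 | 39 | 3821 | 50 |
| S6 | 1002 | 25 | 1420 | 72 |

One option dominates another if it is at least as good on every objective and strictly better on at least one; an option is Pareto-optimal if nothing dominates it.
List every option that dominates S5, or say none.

S3

S3: size 1398≥1003, commute 22≤39, rent 2548≤3821, walk score 68≥50 — dominates S5.
Others (S1, S2, S4, S6) are each worse than S5 on at least one objective.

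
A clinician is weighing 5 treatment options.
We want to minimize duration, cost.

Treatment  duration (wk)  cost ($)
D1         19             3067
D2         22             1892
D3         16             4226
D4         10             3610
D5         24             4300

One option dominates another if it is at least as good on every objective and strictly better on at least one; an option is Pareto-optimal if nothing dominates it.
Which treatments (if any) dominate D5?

D1: duration 19≤24, cost 3067≤4300 — dominates D5.
D2: duration 22≤24, cost 1892≤4300 — dominates D5.
D3: duration 16≤24, cost 4226≤4300 — dominates D5.
D4: duration 10≤24, cost 3610≤4300 — dominates D5.

D1, D2, D3, D4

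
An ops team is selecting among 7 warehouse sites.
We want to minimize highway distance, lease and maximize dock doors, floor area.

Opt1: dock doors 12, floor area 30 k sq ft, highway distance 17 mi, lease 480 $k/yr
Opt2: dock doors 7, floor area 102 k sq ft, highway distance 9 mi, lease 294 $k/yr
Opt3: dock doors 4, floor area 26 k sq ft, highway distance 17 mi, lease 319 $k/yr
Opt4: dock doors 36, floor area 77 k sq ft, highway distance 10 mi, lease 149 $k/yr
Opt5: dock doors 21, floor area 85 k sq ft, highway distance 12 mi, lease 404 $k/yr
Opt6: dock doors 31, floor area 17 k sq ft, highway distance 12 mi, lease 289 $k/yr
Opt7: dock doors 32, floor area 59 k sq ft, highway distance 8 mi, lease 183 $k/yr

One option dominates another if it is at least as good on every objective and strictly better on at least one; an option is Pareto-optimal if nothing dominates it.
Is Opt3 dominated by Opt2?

Opt2 vs Opt3: dock doors 7≥4, floor area 102≥26, highway distance 9≤17, lease 294≤319 — Opt2 is at least as good on every objective with at least one strict improvement.

Yes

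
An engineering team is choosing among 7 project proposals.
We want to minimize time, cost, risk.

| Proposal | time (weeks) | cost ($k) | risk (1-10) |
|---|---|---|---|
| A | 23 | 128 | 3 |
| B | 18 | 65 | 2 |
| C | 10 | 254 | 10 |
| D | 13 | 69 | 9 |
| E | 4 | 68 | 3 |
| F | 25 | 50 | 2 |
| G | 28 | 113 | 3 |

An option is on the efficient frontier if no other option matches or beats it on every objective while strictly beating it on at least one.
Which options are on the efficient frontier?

A: dominated by B (time 18≤23, cost 65≤128, risk 2≤3).
B: not dominated.
C: dominated by E (time 4≤10, cost 68≤254, risk 3≤10).
D: dominated by E (time 4≤13, cost 68≤69, risk 3≤9).
E: not dominated (best time).
F: not dominated (best cost).
G: dominated by B (time 18≤28, cost 65≤113, risk 2≤3).

B, E, F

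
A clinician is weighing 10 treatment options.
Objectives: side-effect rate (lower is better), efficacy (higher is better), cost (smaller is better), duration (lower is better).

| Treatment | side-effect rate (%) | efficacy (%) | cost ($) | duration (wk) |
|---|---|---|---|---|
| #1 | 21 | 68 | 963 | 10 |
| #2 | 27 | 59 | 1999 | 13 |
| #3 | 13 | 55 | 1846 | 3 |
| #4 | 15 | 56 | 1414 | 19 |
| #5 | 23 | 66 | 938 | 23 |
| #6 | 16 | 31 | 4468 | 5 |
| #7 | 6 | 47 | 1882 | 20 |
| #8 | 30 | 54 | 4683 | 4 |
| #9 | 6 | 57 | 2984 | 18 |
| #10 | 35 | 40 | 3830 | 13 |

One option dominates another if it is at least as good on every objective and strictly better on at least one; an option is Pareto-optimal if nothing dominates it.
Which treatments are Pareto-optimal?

#1, #3, #4, #5, #7, #9

#1: not dominated (best efficacy).
#2: dominated by #1 (side-effect rate 21≤27, efficacy 68≥59, cost 963≤1999, duration 10≤13).
#3: not dominated (best duration).
#4: not dominated.
#5: not dominated (best cost).
#6: dominated by #3 (side-effect rate 13≤16, efficacy 55≥31, cost 1846≤4468, duration 3≤5).
#7: not dominated.
#8: dominated by #3 (side-effect rate 13≤30, efficacy 55≥54, cost 1846≤4683, duration 3≤4).
#9: not dominated.
#10: dominated by #1 (side-effect rate 21≤35, efficacy 68≥40, cost 963≤3830, duration 10≤13).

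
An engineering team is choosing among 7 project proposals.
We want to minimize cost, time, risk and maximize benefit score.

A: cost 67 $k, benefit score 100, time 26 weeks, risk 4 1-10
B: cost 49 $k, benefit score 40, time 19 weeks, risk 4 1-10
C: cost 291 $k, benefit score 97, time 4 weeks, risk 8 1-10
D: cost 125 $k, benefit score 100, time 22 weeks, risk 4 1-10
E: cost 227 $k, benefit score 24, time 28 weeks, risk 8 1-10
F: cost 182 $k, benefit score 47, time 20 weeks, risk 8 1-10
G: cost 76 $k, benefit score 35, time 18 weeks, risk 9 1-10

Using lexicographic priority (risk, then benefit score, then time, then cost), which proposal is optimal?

First minimize risk: best is 4, kept {A, B, D}.
Then maximize benefit score: best is 100, kept {A, D}.
Then minimize time: best is 22, kept {D}.

D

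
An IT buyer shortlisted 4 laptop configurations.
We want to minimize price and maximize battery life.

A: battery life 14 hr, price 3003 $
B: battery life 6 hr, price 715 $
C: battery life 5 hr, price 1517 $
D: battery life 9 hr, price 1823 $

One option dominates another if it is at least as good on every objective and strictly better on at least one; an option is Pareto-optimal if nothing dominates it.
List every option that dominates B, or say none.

A: worse on price (3003 vs 715).
C: worse on battery life (5 vs 6).
D: worse on price (1823 vs 715).
No option dominates B.

none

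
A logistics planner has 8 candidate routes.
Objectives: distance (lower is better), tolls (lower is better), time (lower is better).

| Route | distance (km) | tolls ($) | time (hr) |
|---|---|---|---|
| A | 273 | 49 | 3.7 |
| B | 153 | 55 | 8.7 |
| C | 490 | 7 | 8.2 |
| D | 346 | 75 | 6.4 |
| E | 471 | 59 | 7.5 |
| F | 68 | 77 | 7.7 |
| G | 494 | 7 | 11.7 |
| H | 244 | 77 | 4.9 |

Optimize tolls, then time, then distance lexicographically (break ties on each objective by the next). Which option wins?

C

First minimize tolls: best is 7, kept {C, G}.
Then minimize time: best is 8.2, kept {C}.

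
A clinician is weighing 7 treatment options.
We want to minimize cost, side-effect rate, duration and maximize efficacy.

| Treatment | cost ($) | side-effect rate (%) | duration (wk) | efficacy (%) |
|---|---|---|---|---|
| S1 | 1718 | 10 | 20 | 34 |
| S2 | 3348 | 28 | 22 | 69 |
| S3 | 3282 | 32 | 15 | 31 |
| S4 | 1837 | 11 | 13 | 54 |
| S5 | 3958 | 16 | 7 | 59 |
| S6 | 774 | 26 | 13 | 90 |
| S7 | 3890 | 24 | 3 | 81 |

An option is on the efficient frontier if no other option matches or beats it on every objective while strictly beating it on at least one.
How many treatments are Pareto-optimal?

S1: not dominated (best side-effect rate).
S2: dominated by S6 (cost 774≤3348, side-effect rate 26≤28, duration 13≤22, efficacy 90≥69).
S3: dominated by S4 (cost 1837≤3282, side-effect rate 11≤32, duration 13≤15, efficacy 54≥31).
S4: not dominated.
S5: not dominated.
S6: not dominated (best cost).
S7: not dominated (best duration).
Pareto-optimal: S1, S4, S5, S6, S7 → 5.

5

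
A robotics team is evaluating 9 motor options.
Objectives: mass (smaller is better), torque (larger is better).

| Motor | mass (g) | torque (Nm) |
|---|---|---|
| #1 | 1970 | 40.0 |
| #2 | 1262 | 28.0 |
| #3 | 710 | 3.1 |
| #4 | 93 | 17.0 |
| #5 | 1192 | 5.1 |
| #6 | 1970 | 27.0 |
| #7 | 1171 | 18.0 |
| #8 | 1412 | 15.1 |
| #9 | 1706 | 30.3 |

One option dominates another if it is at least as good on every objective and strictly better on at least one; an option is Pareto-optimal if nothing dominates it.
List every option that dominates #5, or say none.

#4: mass 93≤1192, torque 17.0≥5.1 — dominates #5.
#7: mass 1171≤1192, torque 18.0≥5.1 — dominates #5.
Others (#1, #2, #3, #6, #8, #9) are each worse than #5 on at least one objective.

#4, #7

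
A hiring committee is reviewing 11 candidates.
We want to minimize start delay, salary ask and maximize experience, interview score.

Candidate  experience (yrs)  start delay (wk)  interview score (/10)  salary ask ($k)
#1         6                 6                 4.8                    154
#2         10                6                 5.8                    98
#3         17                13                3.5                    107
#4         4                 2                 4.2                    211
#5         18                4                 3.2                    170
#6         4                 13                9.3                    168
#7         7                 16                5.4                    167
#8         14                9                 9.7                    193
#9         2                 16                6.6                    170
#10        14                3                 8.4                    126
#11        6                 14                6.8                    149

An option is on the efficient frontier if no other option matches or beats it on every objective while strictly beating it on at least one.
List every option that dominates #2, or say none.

#1: worse on experience (6 vs 10).
#3: worse on start delay (13 vs 6).
#4: worse on experience (4 vs 10).
#5: worse on interview score (3.2 vs 5.8).
#6: worse on experience (4 vs 10).
#7: worse on experience (7 vs 10).
#8: worse on start delay (9 vs 6).
#9: worse on experience (2 vs 10).
#10: worse on salary ask (126 vs 98).
#11: worse on experience (6 vs 10).
No option dominates #2.

none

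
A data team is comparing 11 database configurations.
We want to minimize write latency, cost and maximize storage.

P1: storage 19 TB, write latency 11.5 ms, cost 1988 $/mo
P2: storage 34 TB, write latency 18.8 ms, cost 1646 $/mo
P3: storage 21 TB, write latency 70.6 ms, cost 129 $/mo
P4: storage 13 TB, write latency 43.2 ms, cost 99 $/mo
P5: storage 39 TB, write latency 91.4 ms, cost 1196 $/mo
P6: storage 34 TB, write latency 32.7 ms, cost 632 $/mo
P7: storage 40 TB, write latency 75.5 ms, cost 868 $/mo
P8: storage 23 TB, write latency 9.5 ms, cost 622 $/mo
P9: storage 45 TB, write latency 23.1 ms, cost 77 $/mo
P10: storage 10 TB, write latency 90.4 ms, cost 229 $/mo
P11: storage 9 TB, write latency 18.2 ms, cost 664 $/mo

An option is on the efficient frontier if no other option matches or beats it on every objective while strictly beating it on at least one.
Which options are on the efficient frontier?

P1: dominated by P8 (storage 23≥19, write latency 9.5≤11.5, cost 622≤1988).
P2: not dominated.
P3: dominated by P9 (storage 45≥21, write latency 23.1≤70.6, cost 77≤129).
P4: dominated by P9 (storage 45≥13, write latency 23.1≤43.2, cost 77≤99).
P5: dominated by P7 (storage 40≥39, write latency 75.5≤91.4, cost 868≤1196).
P6: dominated by P9 (storage 45≥34, write latency 23.1≤32.7, cost 77≤632).
P7: dominated by P9 (storage 45≥40, write latency 23.1≤75.5, cost 77≤868).
P8: not dominated (best write latency).
P9: not dominated (best storage).
P10: dominated by P3 (storage 21≥10, write latency 70.6≤90.4, cost 129≤229).
P11: dominated by P8 (storage 23≥9, write latency 9.5≤18.2, cost 622≤664).

P2, P8, P9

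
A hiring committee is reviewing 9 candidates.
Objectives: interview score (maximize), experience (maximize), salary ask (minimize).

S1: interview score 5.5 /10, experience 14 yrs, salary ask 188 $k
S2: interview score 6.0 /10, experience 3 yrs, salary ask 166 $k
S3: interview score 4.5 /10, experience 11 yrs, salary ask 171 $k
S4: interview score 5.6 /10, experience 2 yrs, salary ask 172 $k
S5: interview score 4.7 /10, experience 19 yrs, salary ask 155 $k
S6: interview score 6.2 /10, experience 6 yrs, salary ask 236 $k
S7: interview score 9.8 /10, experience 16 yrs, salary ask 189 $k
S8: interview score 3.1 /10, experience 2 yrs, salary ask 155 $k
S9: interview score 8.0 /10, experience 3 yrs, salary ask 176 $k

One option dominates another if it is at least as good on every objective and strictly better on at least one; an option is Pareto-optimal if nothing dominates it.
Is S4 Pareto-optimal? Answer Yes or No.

No

S2 vs S4: interview score 6.0≥5.6, experience 3≥2, salary ask 166≤172 — S2 is at least as good on every objective and strictly better on at least one, so S2 dominates S4.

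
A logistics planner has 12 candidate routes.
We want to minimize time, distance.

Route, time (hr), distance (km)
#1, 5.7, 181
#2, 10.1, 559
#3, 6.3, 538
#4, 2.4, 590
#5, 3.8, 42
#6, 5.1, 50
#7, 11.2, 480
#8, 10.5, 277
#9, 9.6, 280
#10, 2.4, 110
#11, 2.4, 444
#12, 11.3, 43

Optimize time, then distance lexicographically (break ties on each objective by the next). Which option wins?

#10

First minimize time: best is 2.4, kept {#4, #10, #11}.
Then minimize distance: best is 110, kept {#10}.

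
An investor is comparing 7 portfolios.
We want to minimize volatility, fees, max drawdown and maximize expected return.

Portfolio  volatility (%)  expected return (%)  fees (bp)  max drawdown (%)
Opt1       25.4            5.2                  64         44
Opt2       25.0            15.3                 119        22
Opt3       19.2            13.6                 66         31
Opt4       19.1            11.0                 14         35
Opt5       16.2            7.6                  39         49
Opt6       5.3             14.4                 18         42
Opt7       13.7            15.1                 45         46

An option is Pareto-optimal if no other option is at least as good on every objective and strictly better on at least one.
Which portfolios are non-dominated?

Opt1: dominated by Opt4 (volatility 19.1≤25.4, expected return 11.0≥5.2, fees 14≤64, max drawdown 35≤44).
Opt2: not dominated (best expected return).
Opt3: not dominated.
Opt4: not dominated (best fees).
Opt5: dominated by Opt6 (volatility 5.3≤16.2, expected return 14.4≥7.6, fees 18≤39, max drawdown 42≤49).
Opt6: not dominated (best volatility).
Opt7: not dominated.

Opt2, Opt3, Opt4, Opt6, Opt7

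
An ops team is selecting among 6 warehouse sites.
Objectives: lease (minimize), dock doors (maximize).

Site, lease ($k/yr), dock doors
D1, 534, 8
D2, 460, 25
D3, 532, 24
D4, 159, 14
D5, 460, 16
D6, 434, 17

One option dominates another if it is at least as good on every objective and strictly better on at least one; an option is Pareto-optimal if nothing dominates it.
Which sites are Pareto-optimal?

D2, D4, D6

D1: dominated by D2 (lease 460≤534, dock doors 25≥8).
D2: not dominated (best dock doors).
D3: dominated by D2 (lease 460≤532, dock doors 25≥24).
D4: not dominated (best lease).
D5: dominated by D2 (lease 460≤460, dock doors 25≥16).
D6: not dominated.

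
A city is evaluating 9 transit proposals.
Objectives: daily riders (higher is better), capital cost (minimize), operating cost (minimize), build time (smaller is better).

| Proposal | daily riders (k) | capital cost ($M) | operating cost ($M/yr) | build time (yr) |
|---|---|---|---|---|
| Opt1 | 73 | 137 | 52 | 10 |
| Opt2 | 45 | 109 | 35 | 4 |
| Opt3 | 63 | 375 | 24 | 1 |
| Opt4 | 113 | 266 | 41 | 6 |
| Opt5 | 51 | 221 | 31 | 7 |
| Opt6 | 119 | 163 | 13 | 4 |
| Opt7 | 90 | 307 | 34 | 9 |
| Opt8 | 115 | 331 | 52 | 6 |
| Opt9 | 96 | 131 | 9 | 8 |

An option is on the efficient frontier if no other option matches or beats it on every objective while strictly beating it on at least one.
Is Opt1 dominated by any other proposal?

Opt9 vs Opt1: daily riders 96≥73, capital cost 131≤137, operating cost 9≤52, build time 8≤10 — Opt9 is at least as good on every objective and strictly better on at least one, so Opt9 dominates Opt1.

Yes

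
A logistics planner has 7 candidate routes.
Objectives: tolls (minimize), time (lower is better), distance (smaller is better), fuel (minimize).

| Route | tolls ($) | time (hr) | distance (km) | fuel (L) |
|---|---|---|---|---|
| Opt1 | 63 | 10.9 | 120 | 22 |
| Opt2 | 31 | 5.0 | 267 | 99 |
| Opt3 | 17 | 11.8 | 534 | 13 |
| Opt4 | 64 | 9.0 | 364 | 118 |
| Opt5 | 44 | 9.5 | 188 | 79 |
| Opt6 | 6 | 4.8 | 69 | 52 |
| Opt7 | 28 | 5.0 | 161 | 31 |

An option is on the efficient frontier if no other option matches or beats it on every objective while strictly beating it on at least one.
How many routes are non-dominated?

Opt1: not dominated.
Opt2: dominated by Opt6 (tolls 6≤31, time 4.8≤5.0, distance 69≤267, fuel 52≤99).
Opt3: not dominated (best fuel).
Opt4: dominated by Opt2 (tolls 31≤64, time 5.0≤9.0, distance 267≤364, fuel 99≤118).
Opt5: dominated by Opt6 (tolls 6≤44, time 4.8≤9.5, distance 69≤188, fuel 52≤79).
Opt6: not dominated (best tolls).
Opt7: not dominated.
Pareto-optimal: Opt1, Opt3, Opt6, Opt7 → 4.

4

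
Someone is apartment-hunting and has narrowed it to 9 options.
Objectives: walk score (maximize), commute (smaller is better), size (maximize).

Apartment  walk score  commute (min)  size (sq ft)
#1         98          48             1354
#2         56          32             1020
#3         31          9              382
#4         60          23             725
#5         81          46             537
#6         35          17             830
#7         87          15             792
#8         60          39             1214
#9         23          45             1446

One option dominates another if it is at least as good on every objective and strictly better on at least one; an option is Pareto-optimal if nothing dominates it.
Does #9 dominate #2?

No

#9 vs #2: #9 is worse on walk score (23 vs 56), so it does not dominate #2.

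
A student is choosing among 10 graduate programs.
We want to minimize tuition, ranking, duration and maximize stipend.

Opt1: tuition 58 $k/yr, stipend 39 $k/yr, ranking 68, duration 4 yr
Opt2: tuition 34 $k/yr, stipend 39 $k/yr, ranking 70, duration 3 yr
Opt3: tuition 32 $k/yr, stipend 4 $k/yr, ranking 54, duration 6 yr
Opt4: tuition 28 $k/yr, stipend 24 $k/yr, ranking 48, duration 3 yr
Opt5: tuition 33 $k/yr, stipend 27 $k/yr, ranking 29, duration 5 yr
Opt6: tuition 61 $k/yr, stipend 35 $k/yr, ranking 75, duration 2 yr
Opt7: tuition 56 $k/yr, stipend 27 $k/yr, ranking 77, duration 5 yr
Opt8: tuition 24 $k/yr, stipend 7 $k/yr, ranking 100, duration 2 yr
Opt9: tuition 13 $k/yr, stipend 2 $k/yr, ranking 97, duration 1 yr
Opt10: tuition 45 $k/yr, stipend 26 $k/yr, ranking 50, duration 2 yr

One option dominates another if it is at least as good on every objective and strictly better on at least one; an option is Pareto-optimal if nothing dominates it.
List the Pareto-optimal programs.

Opt1: not dominated.
Opt2: not dominated.
Opt3: dominated by Opt4 (tuition 28≤32, stipend 24≥4, ranking 48≤54, duration 3≤6).
Opt4: not dominated.
Opt5: not dominated (best ranking).
Opt6: not dominated.
Opt7: dominated by Opt2 (tuition 34≤56, stipend 39≥27, ranking 70≤77, duration 3≤5).
Opt8: not dominated.
Opt9: not dominated (best tuition).
Opt10: not dominated.

Opt1, Opt2, Opt4, Opt5, Opt6, Opt8, Opt9, Opt10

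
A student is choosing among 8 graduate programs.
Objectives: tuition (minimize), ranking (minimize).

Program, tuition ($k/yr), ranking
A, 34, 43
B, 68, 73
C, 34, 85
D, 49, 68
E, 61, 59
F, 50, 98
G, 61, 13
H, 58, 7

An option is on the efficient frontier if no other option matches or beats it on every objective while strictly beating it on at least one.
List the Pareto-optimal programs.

A, H

A: not dominated.
B: dominated by A (tuition 34≤68, ranking 43≤73).
C: dominated by A (tuition 34≤34, ranking 43≤85).
D: dominated by A (tuition 34≤49, ranking 43≤68).
E: dominated by A (tuition 34≤61, ranking 43≤59).
F: dominated by A (tuition 34≤50, ranking 43≤98).
G: dominated by H (tuition 58≤61, ranking 7≤13).
H: not dominated (best ranking).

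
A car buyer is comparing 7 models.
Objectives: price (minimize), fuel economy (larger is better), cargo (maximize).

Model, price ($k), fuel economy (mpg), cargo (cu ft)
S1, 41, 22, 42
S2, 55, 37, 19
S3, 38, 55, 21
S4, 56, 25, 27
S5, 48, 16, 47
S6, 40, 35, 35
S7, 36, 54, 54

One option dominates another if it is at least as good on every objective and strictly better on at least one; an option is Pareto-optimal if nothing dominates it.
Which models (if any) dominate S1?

S7: price 36≤41, fuel economy 54≥22, cargo 54≥42 — dominates S1.
Others (S2, S3, S4, S5, S6) are each worse than S1 on at least one objective.

S7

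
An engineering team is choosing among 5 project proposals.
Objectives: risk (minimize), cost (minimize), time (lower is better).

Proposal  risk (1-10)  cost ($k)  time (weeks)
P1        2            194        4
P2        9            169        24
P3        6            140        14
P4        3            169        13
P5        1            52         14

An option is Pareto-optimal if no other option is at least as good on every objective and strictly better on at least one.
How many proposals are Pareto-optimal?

P1: not dominated (best time).
P2: dominated by P3 (risk 6≤9, cost 140≤169, time 14≤24).
P3: dominated by P5 (risk 1≤6, cost 52≤140, time 14≤14).
P4: not dominated.
P5: not dominated (best risk).
Pareto-optimal: P1, P4, P5 → 3.

3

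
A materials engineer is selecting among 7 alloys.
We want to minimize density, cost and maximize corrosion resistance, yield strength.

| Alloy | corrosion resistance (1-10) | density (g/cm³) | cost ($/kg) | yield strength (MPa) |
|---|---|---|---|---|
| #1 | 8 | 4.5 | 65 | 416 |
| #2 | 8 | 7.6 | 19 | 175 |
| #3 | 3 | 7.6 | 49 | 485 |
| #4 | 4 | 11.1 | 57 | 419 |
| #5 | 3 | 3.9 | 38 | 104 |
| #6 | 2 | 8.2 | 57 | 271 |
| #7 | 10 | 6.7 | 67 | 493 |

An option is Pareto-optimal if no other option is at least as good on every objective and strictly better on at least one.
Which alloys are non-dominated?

#1: not dominated.
#2: not dominated (best cost).
#3: not dominated.
#4: not dominated.
#5: not dominated (best density).
#6: dominated by #3 (corrosion resistance 3≥2, density 7.6≤8.2, cost 49≤57, yield strength 485≥271).
#7: not dominated (best corrosion resistance).

#1, #2, #3, #4, #5, #7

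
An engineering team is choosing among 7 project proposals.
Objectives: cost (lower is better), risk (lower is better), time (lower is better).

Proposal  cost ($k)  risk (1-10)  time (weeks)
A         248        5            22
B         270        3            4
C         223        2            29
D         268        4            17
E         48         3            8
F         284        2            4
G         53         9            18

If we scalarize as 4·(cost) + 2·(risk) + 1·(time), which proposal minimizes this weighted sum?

E

A: 4·248 + 2·5 + 1·22 = 1024
B: 4·270 + 2·3 + 1·4 = 1090
C: 4·223 + 2·2 + 1·29 = 925
D: 4·268 + 2·4 + 1·17 = 1097
E: 4·48 + 2·3 + 1·8 = 206
F: 4·284 + 2·2 + 1·4 = 1144
G: 4·53 + 2·9 + 1·18 = 248
Lowest: E at 206.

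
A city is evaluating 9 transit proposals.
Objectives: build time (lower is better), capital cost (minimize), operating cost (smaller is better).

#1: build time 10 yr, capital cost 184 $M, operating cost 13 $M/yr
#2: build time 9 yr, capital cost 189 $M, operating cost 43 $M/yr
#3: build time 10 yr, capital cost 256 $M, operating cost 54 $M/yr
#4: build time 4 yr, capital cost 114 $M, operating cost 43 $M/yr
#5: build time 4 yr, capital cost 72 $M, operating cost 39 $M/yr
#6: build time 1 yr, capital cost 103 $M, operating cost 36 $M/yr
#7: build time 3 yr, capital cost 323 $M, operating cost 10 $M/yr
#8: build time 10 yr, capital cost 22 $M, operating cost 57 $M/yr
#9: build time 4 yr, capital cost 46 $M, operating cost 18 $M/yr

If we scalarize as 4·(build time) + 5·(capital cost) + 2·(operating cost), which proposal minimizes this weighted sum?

#8

#1: 4·10 + 5·184 + 2·13 = 986
#2: 4·9 + 5·189 + 2·43 = 1067
#3: 4·10 + 5·256 + 2·54 = 1428
#4: 4·4 + 5·114 + 2·43 = 672
#5: 4·4 + 5·72 + 2·39 = 454
#6: 4·1 + 5·103 + 2·36 = 591
#7: 4·3 + 5·323 + 2·10 = 1647
#8: 4·10 + 5·22 + 2·57 = 264
#9: 4·4 + 5·46 + 2·18 = 282
Lowest: #8 at 264.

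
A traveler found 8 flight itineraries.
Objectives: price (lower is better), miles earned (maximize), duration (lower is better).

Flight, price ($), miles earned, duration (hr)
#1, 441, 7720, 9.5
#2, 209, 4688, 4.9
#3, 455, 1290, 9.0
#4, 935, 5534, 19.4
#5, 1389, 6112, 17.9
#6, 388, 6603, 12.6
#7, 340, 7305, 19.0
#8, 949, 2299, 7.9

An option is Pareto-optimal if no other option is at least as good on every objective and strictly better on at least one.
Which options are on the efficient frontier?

#1: not dominated (best miles earned).
#2: not dominated (best price).
#3: dominated by #2 (price 209≤455, miles earned 4688≥1290, duration 4.9≤9.0).
#4: dominated by #1 (price 441≤935, miles earned 7720≥5534, duration 9.5≤19.4).
#5: dominated by #1 (price 441≤1389, miles earned 7720≥6112, duration 9.5≤17.9).
#6: not dominated.
#7: not dominated.
#8: dominated by #2 (price 209≤949, miles earned 4688≥2299, duration 4.9≤7.9).

#1, #2, #6, #7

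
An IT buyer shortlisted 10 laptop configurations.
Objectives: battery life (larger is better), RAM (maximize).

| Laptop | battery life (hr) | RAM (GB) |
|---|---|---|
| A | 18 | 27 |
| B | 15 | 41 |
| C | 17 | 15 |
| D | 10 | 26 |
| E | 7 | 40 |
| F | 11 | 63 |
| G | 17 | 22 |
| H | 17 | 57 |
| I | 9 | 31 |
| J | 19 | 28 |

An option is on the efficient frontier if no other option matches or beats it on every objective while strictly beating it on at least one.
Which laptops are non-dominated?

F, H, J

A: dominated by J (battery life 19≥18, RAM 28≥27).
B: dominated by H (battery life 17≥15, RAM 57≥41).
C: dominated by A (battery life 18≥17, RAM 27≥15).
D: dominated by A (battery life 18≥10, RAM 27≥26).
E: dominated by B (battery life 15≥7, RAM 41≥40).
F: not dominated (best RAM).
G: dominated by A (battery life 18≥17, RAM 27≥22).
H: not dominated.
I: dominated by B (battery life 15≥9, RAM 41≥31).
J: not dominated (best battery life).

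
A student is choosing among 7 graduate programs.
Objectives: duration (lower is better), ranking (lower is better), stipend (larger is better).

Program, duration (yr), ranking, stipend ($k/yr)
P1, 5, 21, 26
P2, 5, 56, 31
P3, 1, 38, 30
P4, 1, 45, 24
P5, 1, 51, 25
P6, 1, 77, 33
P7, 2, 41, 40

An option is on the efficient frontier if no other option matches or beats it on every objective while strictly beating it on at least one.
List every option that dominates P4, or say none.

P3

P3: duration 1≤1, ranking 38≤45, stipend 30≥24 — dominates P4.
Others (P1, P2, P5, P6, P7) are each worse than P4 on at least one objective.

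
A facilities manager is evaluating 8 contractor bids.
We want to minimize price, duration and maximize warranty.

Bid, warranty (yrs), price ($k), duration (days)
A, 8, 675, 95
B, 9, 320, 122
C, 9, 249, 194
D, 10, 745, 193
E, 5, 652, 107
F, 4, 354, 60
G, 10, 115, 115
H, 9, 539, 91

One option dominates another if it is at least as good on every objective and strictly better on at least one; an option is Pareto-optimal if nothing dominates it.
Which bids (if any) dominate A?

H

H: warranty 9≥8, price 539≤675, duration 91≤95 — dominates A.
Others (B, C, D, E, F, G) are each worse than A on at least one objective.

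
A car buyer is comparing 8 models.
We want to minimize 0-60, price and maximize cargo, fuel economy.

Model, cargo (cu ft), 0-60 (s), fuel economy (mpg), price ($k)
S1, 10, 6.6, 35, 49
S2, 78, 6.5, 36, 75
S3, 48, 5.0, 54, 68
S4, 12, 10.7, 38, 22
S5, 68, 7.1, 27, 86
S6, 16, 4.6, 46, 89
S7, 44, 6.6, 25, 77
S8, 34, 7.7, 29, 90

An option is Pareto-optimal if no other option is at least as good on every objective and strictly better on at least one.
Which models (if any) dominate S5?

S2: cargo 78≥68, 0-60 6.5≤7.1, fuel economy 36≥27, price 75≤86 — dominates S5.
Others (S1, S3, S4, S6, S7, S8) are each worse than S5 on at least one objective.

S2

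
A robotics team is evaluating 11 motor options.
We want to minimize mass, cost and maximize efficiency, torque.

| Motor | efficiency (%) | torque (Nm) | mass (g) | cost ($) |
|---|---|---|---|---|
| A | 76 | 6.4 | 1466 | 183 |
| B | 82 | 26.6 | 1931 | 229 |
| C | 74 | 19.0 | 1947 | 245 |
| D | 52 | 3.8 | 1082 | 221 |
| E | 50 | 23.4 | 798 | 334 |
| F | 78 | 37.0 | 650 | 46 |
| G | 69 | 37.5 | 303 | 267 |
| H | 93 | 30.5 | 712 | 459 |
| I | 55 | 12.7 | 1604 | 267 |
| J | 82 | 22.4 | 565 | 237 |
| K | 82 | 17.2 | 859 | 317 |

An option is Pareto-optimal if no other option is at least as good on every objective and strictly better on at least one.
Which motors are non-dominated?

B, F, G, H, J

A: dominated by F (efficiency 78≥76, torque 37.0≥6.4, mass 650≤1466, cost 46≤183).
B: not dominated.
C: dominated by B (efficiency 82≥74, torque 26.6≥19.0, mass 1931≤1947, cost 229≤245).
D: dominated by F (efficiency 78≥52, torque 37.0≥3.8, mass 650≤1082, cost 46≤221).
E: dominated by F (efficiency 78≥50, torque 37.0≥23.4, mass 650≤798, cost 46≤334).
F: not dominated (best cost).
G: not dominated (best torque).
H: not dominated (best efficiency).
I: dominated by F (efficiency 78≥55, torque 37.0≥12.7, mass 650≤1604, cost 46≤267).
J: not dominated.
K: dominated by J (efficiency 82≥82, torque 22.4≥17.2, mass 565≤859, cost 237≤317).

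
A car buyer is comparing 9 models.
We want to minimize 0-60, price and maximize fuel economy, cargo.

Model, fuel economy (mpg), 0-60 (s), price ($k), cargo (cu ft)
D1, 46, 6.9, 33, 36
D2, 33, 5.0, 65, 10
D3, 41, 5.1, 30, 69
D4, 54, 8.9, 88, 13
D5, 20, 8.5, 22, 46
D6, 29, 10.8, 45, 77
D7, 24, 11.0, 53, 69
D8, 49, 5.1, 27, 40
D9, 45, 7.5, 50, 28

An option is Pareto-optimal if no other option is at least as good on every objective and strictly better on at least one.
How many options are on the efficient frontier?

D1: dominated by D8 (fuel economy 49≥46, 0-60 5.1≤6.9, price 27≤33, cargo 40≥36).
D2: not dominated (best 0-60).
D3: not dominated.
D4: not dominated (best fuel economy).
D5: not dominated (best price).
D6: not dominated (best cargo).
D7: dominated by D3 (fuel economy 41≥24, 0-60 5.1≤11.0, price 30≤53, cargo 69≥69).
D8: not dominated.
D9: dominated by D1 (fuel economy 46≥45, 0-60 6.9≤7.5, price 33≤50, cargo 36≥28).
Pareto-optimal: D2, D3, D4, D5, D6, D8 → 6.

6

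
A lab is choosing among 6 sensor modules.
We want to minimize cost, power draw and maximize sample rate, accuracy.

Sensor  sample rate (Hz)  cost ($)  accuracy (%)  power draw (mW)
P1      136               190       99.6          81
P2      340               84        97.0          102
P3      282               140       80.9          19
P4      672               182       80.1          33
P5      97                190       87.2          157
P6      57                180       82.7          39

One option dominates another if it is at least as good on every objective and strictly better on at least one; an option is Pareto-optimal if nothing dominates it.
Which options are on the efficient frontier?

P1: not dominated (best accuracy).
P2: not dominated (best cost).
P3: not dominated (best power draw).
P4: not dominated (best sample rate).
P5: dominated by P1 (sample rate 136≥97, cost 190≤190, accuracy 99.6≥87.2, power draw 81≤157).
P6: not dominated.

P1, P2, P3, P4, P6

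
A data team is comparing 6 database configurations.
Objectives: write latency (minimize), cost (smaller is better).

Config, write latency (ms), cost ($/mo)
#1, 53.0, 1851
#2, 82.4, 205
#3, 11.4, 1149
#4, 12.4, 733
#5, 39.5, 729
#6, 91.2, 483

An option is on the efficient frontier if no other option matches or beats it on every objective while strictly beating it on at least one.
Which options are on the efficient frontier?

#1: dominated by #3 (write latency 11.4≤53.0, cost 1149≤1851).
#2: not dominated (best cost).
#3: not dominated (best write latency).
#4: not dominated.
#5: not dominated.
#6: dominated by #2 (write latency 82.4≤91.2, cost 205≤483).

#2, #3, #4, #5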